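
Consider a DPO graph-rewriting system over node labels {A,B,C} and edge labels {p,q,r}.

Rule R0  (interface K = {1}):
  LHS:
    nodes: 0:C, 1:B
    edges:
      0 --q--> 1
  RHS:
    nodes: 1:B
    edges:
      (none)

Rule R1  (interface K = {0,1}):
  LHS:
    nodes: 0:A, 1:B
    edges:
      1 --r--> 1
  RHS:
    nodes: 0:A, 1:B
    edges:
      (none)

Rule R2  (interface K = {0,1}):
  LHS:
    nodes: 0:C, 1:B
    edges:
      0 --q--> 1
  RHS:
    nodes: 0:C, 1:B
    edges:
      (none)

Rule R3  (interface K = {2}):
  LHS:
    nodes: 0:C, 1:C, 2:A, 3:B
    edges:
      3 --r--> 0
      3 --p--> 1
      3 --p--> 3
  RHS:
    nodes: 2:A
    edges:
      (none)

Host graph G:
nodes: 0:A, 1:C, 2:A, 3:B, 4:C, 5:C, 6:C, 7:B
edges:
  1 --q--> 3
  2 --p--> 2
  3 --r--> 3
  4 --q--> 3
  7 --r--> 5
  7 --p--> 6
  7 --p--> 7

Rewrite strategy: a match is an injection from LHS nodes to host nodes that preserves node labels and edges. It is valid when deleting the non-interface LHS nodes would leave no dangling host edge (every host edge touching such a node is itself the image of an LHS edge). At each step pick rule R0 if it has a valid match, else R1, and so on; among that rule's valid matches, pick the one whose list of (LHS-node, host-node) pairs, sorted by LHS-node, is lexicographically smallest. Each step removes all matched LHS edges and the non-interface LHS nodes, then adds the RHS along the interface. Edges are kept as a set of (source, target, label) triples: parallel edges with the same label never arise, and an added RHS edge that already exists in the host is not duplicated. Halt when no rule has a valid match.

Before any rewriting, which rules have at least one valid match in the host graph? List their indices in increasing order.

Answer: [R0,R1,R2,R3]

Rewrite trace:
R0: 2 valid matches — {0↦1, 1↦3}, {0↦4, 1↦3}
R1: 2 valid matches — {0↦0, 1↦3}, {0↦2, 1↦3}
R2: 2 valid matches — {0↦1, 1↦3}, {0↦4, 1↦3}
R3: 2 valid matches — {0↦5, 1↦6, 2↦0, 3↦7}, {0↦5, 1↦6, 2↦2, 3↦7}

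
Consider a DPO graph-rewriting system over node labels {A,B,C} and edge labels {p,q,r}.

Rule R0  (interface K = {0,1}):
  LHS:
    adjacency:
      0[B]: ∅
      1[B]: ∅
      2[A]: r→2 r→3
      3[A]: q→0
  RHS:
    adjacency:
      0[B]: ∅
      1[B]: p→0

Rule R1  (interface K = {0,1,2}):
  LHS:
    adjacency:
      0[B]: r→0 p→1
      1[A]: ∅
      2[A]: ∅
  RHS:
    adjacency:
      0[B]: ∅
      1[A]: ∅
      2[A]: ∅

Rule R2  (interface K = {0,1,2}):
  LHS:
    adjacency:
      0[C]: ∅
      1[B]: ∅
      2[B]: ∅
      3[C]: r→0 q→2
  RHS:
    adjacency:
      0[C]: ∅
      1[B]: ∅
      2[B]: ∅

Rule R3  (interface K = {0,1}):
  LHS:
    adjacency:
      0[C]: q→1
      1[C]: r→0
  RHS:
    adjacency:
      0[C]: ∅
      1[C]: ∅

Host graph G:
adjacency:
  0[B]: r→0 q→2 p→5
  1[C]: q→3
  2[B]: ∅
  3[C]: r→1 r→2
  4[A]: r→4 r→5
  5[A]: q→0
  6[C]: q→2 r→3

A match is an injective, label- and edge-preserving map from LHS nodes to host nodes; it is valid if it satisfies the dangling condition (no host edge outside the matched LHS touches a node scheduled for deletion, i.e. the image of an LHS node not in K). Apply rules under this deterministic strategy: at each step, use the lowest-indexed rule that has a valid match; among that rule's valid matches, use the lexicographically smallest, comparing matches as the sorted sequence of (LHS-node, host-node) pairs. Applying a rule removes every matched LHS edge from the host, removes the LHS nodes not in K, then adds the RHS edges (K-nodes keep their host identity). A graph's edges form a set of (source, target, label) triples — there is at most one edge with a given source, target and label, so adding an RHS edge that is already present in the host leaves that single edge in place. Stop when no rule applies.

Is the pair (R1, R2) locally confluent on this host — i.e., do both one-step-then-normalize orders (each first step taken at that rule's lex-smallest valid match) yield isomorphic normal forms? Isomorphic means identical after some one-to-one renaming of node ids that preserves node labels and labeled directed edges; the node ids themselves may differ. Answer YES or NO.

branch R1-first: apply at {0↦0, 1↦5, 2↦4} → |E|=9, then 3 more step(s) → NF |V|=4 |E|=3 V={0:B, 1:C, 2:B, 3:C} E=0-q->2 2-p->0 3-r->2
branch R2-first: apply at {0↦3, 1↦0, 2↦2, 3↦6} → |E|=9, then 3 more step(s) → NF |V|=4 |E|=3 V={0:B, 1:C, 2:B, 3:C} E=0-q->2 2-p->0 3-r->2
graphs isomorphic (equal up to label-preserving node renaming)

Answer: YES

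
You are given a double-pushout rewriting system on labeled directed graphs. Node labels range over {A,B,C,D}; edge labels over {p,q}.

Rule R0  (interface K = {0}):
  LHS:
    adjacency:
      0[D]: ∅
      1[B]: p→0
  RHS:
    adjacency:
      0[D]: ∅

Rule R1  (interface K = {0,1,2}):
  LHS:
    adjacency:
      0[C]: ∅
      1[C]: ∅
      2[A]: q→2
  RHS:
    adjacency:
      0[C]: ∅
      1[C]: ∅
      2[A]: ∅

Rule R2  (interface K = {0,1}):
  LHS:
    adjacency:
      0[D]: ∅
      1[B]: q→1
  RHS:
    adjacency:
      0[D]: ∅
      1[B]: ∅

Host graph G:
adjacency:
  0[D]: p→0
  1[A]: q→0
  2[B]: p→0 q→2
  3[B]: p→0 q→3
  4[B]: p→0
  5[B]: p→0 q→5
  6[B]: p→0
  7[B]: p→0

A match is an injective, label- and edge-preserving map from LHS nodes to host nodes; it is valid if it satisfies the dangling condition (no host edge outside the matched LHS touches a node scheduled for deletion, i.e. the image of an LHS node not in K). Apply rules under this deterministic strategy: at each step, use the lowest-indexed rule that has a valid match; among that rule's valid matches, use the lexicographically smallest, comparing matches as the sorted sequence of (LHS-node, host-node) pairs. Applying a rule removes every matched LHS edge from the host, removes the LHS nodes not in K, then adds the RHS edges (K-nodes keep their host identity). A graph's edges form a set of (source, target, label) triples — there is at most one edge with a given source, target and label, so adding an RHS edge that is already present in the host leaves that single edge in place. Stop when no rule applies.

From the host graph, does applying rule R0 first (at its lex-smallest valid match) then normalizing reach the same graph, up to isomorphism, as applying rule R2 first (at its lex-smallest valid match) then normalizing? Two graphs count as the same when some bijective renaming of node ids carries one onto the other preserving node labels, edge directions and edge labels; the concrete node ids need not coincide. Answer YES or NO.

Answer: YES

Steps:
branch R0-first: apply at {0↦0, 1↦4} → |E|=10, then 8 more step(s) → NF |V|=2 |E|=2 V={0:D, 1:A} E=0-p->0 1-q->0
branch R2-first: apply at {0↦0, 1↦2} → |E|=10, then 8 more step(s) → NF |V|=2 |E|=2 V={0:D, 1:A} E=0-p->0 1-q->0
graphs isomorphic (equal up to label-preserving node renaming)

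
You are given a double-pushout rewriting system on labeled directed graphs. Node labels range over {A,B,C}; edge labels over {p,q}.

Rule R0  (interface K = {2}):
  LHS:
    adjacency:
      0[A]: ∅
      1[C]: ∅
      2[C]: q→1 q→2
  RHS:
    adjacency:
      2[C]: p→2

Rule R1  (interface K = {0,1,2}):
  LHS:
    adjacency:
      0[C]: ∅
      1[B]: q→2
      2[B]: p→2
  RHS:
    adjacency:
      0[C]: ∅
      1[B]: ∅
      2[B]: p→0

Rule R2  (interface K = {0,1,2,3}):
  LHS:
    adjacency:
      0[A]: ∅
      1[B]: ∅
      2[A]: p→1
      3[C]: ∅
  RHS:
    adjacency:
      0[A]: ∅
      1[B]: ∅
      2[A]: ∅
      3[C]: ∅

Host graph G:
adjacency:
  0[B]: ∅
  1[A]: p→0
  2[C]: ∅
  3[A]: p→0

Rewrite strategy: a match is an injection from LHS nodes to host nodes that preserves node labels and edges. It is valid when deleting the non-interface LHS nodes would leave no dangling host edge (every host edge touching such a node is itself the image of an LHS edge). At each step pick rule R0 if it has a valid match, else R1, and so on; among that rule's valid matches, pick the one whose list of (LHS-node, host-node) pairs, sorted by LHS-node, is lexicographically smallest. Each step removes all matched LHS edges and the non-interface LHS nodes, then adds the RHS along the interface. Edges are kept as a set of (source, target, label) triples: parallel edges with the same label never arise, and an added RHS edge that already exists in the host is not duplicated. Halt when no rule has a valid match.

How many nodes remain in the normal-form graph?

initial: |V|=4 |E|=2  E = 1-p->0 3-p->0
step 1: apply R2 at {0↦1, 1↦0, 2↦3, 3↦2}  → |V|=4 |E|=1  E = 1-p->0
step 2: apply R2 at {0↦3, 1↦0, 2↦1, 3↦2}  → |V|=4 |E|=0  E = ∅
final graph: no rule applies after step 2
NF nodes: {0:B, 1:A, 2:C, 3:A}

Answer: 4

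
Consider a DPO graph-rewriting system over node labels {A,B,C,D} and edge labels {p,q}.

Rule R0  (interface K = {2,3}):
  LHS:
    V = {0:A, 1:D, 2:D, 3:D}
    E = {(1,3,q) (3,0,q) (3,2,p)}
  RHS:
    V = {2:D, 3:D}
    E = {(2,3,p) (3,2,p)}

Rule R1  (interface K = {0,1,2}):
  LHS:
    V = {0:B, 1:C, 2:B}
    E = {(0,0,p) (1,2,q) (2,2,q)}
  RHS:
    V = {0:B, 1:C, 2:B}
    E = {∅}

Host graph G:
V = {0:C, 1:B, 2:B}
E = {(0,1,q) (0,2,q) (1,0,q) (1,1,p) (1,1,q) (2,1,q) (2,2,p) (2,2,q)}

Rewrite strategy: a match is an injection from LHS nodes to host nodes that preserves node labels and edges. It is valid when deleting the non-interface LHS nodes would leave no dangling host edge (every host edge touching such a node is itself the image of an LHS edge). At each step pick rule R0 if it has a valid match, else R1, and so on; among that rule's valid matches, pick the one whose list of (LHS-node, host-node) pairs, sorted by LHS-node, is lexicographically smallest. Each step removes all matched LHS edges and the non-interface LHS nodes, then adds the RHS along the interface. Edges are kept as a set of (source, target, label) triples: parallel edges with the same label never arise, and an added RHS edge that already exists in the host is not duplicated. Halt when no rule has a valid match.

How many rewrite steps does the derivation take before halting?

start.  V:3 E:8  edges: 0-q->1 0-q->2 1-q->0 1-p->1 1-q->1 2-q->1 2-p->2 2-q->2
1. fire R1 via {0↦1, 1↦0, 2↦2}  →  V:3 E:5  edges: 0-q->1 1-q->0 1-q->1 2-q->1 2-p->2
2. fire R1 via {0↦2, 1↦0, 2↦1}  →  V:3 E:2  edges: 1-q->0 2-q->1
halt: no rule applies after step 2

Answer: 2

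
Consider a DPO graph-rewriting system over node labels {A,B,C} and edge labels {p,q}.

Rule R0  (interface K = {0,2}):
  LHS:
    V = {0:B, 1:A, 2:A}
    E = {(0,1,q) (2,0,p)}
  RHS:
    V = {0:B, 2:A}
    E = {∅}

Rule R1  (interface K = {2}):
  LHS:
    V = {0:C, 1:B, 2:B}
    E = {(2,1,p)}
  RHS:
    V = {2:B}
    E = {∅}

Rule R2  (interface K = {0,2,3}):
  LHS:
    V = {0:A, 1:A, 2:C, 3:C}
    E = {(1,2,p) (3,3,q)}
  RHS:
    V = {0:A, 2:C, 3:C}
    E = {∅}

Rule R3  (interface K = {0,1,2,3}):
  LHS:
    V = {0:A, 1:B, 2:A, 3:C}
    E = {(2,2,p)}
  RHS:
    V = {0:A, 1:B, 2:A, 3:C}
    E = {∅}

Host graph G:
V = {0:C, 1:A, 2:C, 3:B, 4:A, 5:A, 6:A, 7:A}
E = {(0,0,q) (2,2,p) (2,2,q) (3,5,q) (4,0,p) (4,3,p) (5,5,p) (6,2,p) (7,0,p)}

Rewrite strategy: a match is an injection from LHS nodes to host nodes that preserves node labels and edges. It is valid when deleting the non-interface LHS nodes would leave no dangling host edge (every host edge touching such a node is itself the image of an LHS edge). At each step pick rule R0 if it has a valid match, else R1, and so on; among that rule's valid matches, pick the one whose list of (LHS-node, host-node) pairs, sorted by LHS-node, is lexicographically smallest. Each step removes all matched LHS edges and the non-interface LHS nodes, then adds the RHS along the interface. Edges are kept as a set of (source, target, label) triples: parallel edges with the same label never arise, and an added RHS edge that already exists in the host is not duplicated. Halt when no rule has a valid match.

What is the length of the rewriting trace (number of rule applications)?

initial: |V|=8 |E|=9  E = 0-q->0 2-p->2 2-q->2 3-q->5 4-p->0 4-p->3 5-p->5 6-p->2 7-p->0
step 1: apply R2 at {0↦1, 1↦6, 2↦2, 3↦0}  → |V|=7 |E|=7  E = 2-p->2 2-q->2 3-q->5 4-p->0 4-p->3 5-p->5 7-p->0
step 2: apply R2 at {0↦1, 1↦7, 2↦0, 3↦2}  → |V|=6 |E|=5  E = 2-p->2 3-q->5 4-p->0 4-p->3 5-p->5
step 3: apply R3 at {0↦1, 1↦3, 2↦5, 3↦0}  → |V|=6 |E|=4  E = 2-p->2 3-q->5 4-p->0 4-p->3
step 4: apply R0 at {0↦3, 1↦5, 2↦4}  → |V|=5 |E|=2  E = 2-p->2 4-p->0
normal form: no rule applies after step 4

Answer: 4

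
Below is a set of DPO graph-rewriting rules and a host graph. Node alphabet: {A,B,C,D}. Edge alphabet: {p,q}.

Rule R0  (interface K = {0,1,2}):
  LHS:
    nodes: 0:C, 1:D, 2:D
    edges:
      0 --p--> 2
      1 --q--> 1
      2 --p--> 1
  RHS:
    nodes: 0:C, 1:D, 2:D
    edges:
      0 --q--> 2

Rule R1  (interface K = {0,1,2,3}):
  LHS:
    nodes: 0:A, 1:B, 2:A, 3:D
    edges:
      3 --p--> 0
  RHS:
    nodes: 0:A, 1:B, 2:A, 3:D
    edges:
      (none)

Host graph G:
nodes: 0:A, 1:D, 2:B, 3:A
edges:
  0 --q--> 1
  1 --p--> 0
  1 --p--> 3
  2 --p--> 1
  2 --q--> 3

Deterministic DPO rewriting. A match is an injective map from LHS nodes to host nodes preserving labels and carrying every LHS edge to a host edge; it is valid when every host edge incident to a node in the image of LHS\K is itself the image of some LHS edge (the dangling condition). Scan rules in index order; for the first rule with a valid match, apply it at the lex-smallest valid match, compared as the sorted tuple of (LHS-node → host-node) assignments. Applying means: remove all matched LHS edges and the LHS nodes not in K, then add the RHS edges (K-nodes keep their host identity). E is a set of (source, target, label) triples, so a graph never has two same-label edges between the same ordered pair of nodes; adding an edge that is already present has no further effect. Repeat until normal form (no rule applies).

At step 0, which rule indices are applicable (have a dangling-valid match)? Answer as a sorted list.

R0: no valid match — LHS pattern not found
R1: 2 valid matches — {0↦0, 1↦2, 2↦3, 3↦1}, {0↦3, 1↦2, 2↦0, 3↦1}

Answer: [R1]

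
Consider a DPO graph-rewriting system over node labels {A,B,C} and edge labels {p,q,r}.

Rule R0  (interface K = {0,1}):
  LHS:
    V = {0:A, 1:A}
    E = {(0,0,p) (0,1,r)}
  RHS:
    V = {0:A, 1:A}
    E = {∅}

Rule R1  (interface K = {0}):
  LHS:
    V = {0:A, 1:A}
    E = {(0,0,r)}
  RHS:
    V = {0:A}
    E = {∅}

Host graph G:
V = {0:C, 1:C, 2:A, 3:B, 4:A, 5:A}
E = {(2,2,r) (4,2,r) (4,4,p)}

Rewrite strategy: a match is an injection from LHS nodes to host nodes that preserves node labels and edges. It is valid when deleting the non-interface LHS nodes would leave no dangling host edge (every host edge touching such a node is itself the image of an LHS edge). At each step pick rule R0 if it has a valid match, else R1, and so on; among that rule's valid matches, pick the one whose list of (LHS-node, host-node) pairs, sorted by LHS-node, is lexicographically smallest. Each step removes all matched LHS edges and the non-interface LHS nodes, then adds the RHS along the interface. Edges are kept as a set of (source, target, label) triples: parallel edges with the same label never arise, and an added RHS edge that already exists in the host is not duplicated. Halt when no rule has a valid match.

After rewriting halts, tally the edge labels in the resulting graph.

Answer: (no edges)

Rewrite trace:
initial: |V|=6 |E|=3  E = 2-r->2 4-r->2 4-p->4
step 1: apply R0 at {0↦4, 1↦2}  → |V|=6 |E|=1  E = 2-r->2
step 2: apply R1 at {0↦2, 1↦4}  → |V|=5 |E|=0  E = ∅
halt: no rule applies after step 2
NF edges: []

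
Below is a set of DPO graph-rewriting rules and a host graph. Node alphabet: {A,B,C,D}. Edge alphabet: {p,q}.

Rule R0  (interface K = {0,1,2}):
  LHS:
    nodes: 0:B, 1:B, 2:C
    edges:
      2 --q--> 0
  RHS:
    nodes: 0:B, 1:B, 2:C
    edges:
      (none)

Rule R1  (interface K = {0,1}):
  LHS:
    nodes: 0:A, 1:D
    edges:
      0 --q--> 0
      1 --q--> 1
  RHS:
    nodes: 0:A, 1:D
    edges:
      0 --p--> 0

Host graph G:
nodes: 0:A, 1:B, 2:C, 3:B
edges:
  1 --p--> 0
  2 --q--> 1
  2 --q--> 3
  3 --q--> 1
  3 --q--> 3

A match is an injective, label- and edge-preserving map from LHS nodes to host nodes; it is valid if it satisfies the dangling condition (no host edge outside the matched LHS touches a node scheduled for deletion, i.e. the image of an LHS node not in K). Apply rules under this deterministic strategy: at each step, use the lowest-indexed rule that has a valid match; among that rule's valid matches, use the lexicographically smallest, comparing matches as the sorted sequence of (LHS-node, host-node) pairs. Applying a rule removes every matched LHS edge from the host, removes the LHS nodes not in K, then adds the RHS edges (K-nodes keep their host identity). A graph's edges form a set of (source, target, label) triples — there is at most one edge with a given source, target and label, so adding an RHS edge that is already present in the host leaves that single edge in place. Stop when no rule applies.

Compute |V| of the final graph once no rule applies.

Answer: 4

Derivation:
start.  V:4 E:5  edges: 1-p->0 2-q->1 2-q->3 3-q->1 3-q->3
1. fire R0 via {0↦1, 1↦3, 2↦2}  →  V:4 E:4  edges: 1-p->0 2-q->3 3-q->1 3-q->3
2. fire R0 via {0↦3, 1↦1, 2↦2}  →  V:4 E:3  edges: 1-p->0 3-q->1 3-q->3
final graph: no rule applies after step 2
NF nodes: {0:A, 1:B, 2:C, 3:B}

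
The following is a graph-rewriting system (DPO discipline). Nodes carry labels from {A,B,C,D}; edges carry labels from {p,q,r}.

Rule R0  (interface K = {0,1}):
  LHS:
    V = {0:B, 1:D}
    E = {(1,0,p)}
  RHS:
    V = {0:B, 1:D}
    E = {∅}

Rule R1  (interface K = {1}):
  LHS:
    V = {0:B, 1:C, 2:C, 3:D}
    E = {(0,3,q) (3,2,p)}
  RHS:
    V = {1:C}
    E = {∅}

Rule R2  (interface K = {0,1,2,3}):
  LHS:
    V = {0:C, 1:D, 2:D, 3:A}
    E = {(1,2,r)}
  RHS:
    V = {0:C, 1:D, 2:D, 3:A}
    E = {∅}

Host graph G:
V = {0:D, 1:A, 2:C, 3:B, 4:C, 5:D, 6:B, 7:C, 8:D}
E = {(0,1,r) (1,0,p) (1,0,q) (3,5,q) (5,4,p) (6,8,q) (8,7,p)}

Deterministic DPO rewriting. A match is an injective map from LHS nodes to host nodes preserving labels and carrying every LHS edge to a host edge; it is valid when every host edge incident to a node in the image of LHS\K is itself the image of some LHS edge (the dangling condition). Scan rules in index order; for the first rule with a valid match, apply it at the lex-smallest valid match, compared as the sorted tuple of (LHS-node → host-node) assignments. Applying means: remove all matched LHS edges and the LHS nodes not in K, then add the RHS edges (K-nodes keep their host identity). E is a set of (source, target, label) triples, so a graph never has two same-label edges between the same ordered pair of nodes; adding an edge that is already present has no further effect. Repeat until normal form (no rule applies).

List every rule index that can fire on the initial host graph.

Answer: [R1]

Rewrite trace:
R0: no valid match — LHS pattern not found
R1: 4 valid matches — {0↦3, 1↦2, 2↦4, 3↦5}, {0↦3, 1↦7, 2↦4, 3↦5}, {0↦6, 1↦2, 2↦7, 3↦8} (+1 more)
R2: no valid match — LHS pattern not found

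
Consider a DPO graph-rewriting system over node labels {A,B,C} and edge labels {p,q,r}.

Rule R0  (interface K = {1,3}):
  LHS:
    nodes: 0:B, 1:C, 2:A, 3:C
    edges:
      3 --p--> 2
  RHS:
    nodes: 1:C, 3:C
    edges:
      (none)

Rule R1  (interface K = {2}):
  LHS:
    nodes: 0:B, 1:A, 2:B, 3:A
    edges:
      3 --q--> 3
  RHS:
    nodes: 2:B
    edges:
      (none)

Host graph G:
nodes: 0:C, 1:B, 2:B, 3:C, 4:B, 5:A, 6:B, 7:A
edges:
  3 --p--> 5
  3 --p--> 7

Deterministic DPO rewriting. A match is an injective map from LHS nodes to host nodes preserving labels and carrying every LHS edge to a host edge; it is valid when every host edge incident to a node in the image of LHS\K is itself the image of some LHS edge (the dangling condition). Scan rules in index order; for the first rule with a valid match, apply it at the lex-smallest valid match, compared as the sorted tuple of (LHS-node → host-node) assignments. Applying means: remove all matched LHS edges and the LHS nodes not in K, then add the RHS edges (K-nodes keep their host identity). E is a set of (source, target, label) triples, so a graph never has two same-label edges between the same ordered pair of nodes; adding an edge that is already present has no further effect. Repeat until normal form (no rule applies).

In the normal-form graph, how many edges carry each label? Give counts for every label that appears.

Answer: (no edges)

Derivation:
initial: |V|=8 |E|=2  E = 3-p->5 3-p->7
step 1: apply R0 at {0↦1, 1↦0, 2↦5, 3↦3}  → |V|=6 |E|=1  E = 3-p->7
step 2: apply R0 at {0↦2, 1↦0, 2↦7, 3↦3}  → |V|=4 |E|=0  E = ∅
final graph: no rule applies after step 2
NF edges: []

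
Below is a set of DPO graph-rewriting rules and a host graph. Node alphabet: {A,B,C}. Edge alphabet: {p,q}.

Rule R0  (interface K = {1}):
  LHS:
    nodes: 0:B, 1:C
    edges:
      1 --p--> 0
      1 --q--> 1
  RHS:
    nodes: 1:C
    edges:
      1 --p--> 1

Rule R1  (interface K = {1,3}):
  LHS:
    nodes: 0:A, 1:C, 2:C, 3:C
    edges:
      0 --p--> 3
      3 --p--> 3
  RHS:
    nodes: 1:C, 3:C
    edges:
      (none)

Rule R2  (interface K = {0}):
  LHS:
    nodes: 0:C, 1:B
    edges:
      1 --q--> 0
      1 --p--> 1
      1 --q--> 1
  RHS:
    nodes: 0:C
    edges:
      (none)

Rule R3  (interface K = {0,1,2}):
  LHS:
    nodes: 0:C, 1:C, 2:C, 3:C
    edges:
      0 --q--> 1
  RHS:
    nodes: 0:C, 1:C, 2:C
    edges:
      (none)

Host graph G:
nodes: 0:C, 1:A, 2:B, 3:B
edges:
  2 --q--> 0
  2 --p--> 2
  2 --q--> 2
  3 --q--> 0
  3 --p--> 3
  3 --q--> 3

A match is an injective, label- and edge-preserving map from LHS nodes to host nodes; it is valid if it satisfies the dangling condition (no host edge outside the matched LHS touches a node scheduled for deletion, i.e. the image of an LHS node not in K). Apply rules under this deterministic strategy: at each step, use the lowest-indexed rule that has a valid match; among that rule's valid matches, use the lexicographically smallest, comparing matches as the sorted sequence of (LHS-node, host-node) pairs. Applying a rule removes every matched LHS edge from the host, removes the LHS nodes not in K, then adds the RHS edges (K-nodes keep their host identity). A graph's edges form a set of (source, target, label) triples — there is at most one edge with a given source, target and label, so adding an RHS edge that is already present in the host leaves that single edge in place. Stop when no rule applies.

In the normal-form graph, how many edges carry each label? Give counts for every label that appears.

Answer: (no edges)

Derivation:
[0] host  ⇒  4 nodes, 6 edges  {2-q->0 2-p->2 2-q->2 3-q->0 3-p->3 3-q->3}
[1] R2 @ {0↦0, 1↦2}  ⇒  3 nodes, 3 edges  {3-q->0 3-p->3 3-q->3}
[2] R2 @ {0↦0, 1↦3}  ⇒  2 nodes, 0 edges  {∅}
normal form: no rule applies after step 2
NF edges: []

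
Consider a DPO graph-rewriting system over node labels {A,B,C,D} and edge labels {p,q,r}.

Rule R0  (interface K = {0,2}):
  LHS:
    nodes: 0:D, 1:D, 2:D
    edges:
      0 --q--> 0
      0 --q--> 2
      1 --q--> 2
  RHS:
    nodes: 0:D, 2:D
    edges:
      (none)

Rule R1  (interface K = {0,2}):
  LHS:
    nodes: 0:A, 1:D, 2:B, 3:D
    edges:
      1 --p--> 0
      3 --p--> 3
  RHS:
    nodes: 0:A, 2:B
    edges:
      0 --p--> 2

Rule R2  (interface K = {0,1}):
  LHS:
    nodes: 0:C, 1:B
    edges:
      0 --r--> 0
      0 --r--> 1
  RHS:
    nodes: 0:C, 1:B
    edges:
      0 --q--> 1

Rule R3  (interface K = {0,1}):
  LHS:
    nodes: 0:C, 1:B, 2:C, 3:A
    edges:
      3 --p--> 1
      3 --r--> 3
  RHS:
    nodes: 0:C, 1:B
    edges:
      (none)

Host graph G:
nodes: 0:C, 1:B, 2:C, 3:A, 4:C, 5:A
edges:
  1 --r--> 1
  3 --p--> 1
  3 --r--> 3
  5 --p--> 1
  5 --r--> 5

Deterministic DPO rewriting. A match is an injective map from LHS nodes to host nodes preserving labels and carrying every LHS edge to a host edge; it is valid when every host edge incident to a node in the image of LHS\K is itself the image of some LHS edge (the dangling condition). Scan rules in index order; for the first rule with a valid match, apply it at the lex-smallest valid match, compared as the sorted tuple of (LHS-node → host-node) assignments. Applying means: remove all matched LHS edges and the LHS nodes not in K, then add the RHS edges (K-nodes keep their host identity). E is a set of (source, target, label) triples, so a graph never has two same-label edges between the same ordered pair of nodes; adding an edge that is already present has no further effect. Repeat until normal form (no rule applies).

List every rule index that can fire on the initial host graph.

Answer: [R3]

Steps:
R0: no valid match — LHS pattern not found
R1: no valid match — LHS pattern not found
R2: no valid match — LHS pattern not found
R3: 12 valid matches — {0↦0, 1↦1, 2↦2, 3↦3}, {0↦0, 1↦1, 2↦2, 3↦5}, {0↦0, 1↦1, 2↦4, 3↦3} (+9 more)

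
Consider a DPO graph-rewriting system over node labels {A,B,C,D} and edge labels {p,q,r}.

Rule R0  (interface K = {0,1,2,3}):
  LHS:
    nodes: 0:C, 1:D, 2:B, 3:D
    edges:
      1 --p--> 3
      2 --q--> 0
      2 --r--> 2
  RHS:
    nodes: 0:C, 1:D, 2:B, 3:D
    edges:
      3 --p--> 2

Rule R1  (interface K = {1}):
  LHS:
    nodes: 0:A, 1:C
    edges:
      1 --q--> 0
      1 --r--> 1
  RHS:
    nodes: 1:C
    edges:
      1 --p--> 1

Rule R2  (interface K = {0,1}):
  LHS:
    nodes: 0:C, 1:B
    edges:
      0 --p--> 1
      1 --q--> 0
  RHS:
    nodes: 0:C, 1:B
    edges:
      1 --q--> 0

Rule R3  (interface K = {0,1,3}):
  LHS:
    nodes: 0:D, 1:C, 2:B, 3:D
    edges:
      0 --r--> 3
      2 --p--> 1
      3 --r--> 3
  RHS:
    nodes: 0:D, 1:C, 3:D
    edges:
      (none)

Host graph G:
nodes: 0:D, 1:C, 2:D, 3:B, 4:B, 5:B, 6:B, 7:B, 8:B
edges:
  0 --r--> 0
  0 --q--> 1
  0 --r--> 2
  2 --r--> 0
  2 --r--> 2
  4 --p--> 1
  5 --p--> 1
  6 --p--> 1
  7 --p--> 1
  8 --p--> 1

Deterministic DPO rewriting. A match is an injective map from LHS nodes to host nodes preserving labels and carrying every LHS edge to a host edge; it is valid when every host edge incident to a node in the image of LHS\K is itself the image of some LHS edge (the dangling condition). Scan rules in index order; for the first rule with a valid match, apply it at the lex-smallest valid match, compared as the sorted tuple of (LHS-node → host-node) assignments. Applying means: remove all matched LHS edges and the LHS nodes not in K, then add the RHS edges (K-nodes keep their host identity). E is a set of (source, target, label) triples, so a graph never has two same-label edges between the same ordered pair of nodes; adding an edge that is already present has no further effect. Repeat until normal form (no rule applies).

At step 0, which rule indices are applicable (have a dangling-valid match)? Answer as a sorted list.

R0: no valid match — LHS pattern not found
R1: no valid match — LHS pattern not found
R2: no valid match — LHS pattern not found
R3: 10 valid matches — {0↦0, 1↦1, 2↦4, 3↦2}, {0↦0, 1↦1, 2↦5, 3↦2}, {0↦0, 1↦1, 2↦6, 3↦2} (+7 more)

Answer: [R3]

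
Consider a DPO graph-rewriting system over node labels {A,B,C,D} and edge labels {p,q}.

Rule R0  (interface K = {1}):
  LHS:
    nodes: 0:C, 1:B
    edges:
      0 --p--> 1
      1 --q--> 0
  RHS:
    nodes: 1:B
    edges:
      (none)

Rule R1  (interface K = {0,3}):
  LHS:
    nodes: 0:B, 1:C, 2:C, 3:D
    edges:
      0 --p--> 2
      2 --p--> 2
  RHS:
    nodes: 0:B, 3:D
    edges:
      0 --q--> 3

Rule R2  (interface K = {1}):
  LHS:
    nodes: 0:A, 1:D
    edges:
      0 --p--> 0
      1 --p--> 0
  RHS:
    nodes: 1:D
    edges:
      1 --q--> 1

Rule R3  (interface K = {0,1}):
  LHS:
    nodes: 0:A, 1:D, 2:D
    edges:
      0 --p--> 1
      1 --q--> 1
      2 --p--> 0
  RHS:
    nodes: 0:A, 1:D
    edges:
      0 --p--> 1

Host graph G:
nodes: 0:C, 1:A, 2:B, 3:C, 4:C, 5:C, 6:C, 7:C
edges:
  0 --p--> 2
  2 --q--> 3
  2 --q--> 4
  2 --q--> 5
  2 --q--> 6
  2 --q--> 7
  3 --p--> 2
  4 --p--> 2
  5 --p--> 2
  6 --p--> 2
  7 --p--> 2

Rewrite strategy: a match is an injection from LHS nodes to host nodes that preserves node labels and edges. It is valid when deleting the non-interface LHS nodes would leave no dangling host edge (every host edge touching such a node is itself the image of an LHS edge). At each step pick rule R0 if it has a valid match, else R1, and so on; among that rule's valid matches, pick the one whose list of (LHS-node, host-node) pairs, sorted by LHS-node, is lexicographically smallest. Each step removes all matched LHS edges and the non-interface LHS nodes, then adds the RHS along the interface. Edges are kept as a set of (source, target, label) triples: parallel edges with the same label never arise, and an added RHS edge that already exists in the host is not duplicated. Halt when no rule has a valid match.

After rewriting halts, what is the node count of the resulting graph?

Answer: 3

Derivation:
start.  V:8 E:11  edges: 0-p->2 2-q->3 2-q->4 2-q->5 2-q->6 2-q->7 3-p->2 4-p->2 5-p->2 6-p->2 7-p->2
1. fire R0 via {0↦3, 1↦2}  →  V:7 E:9  edges: 0-p->2 2-q->4 2-q->5 2-q->6 2-q->7 4-p->2 5-p->2 6-p->2 7-p->2
2. fire R0 via {0↦4, 1↦2}  →  V:6 E:7  edges: 0-p->2 2-q->5 2-q->6 2-q->7 5-p->2 6-p->2 7-p->2
3. fire R0 via {0↦5, 1↦2}  →  V:5 E:5  edges: 0-p->2 2-q->6 2-q->7 6-p->2 7-p->2
4. fire R0 via {0↦6, 1↦2}  →  V:4 E:3  edges: 0-p->2 2-q->7 7-p->2
5. fire R0 via {0↦7, 1↦2}  →  V:3 E:1  edges: 0-p->2
halt: no rule applies after step 5
NF nodes: {0:C, 1:A, 2:B}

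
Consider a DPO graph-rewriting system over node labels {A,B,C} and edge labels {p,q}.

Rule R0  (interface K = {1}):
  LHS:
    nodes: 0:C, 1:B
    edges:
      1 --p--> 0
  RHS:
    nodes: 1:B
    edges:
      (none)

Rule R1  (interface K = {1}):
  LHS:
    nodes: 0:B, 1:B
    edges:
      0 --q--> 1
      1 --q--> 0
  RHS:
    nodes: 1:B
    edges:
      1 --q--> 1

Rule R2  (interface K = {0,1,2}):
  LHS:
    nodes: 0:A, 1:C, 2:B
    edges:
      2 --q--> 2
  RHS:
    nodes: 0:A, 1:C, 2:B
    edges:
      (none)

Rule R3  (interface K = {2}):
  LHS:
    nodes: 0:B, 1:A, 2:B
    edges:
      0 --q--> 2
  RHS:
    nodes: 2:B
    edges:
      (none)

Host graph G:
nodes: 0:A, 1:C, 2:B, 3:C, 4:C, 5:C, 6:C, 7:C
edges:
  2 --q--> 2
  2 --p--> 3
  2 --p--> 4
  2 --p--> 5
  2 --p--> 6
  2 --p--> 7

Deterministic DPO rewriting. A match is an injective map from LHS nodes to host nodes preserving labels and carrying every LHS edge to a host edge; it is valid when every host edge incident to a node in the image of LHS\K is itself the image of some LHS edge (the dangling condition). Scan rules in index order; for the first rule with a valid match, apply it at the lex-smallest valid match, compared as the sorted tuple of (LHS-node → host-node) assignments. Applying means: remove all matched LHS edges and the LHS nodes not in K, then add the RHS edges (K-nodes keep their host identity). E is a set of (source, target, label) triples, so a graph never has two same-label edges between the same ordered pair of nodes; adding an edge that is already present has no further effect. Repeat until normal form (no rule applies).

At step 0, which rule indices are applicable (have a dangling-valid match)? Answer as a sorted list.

R0: 5 valid matches — {0↦3, 1↦2}, {0↦4, 1↦2}, {0↦5, 1↦2} (+2 more)
R1: no valid match — LHS pattern not found
R2: 6 valid matches — {0↦0, 1↦1, 2↦2}, {0↦0, 1↦3, 2↦2}, {0↦0, 1↦4, 2↦2} (+3 more)
R3: no valid match — LHS pattern not found

Answer: [R0,R2]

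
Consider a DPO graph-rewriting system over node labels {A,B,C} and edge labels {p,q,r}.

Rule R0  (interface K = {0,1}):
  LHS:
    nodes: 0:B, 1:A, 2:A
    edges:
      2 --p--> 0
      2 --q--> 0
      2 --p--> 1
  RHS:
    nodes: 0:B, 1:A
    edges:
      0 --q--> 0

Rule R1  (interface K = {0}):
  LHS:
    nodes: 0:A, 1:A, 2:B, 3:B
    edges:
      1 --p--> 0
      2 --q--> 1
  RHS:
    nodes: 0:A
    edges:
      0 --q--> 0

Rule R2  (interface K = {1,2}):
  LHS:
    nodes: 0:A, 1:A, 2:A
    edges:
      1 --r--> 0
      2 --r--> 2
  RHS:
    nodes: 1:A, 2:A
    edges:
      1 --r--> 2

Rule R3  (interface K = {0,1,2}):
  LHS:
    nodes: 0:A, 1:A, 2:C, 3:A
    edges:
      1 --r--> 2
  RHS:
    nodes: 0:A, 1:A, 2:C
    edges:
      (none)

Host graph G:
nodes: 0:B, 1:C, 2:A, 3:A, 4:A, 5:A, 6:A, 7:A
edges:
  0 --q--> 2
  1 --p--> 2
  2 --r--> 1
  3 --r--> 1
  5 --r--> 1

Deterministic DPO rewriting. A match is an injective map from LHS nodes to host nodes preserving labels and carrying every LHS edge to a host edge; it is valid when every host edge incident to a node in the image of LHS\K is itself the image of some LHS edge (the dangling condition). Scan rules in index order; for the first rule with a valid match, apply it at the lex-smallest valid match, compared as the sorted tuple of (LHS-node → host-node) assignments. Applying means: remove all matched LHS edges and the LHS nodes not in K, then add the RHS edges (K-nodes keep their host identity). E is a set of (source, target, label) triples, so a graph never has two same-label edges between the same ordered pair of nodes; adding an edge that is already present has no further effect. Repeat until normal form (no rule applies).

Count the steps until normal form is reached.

initial: |V|=8 |E|=5  E = 0-q->2 1-p->2 2-r->1 3-r->1 5-r->1
step 1: apply R3 at {0↦2, 1↦3, 2↦1, 3↦4}  → |V|=7 |E|=4  E = 0-q->2 1-p->2 2-r->1 5-r->1
step 2: apply R3 at {0↦2, 1↦5, 2↦1, 3↦3}  → |V|=6 |E|=3  E = 0-q->2 1-p->2 2-r->1
step 3: apply R3 at {0↦5, 1↦2, 2↦1, 3↦6}  → |V|=5 |E|=2  E = 0-q->2 1-p->2
final graph: no rule applies after step 3

Answer: 3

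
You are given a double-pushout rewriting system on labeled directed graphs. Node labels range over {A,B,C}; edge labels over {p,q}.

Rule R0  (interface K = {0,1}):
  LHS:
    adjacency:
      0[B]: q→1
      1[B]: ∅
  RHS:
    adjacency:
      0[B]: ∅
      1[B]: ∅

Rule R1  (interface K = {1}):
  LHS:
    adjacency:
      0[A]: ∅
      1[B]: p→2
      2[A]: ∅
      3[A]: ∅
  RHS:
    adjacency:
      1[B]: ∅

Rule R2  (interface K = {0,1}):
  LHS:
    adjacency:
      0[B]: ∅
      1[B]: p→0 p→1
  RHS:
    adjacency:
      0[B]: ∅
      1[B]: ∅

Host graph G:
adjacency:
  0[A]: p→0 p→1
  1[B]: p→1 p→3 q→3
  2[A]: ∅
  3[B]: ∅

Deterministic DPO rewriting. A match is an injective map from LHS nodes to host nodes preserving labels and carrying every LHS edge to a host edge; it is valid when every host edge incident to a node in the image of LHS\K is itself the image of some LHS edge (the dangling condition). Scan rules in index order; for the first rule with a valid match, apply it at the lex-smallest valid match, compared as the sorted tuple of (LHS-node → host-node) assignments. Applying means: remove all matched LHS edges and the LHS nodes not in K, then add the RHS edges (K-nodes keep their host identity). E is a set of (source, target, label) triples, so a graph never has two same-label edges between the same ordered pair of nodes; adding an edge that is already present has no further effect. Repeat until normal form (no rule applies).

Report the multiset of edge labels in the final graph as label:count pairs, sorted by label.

initial: |V|=4 |E|=5  E = 0-p->0 0-p->1 1-p->1 1-p->3 1-q->3
step 1: apply R0 at {0↦1, 1↦3}  → |V|=4 |E|=4  E = 0-p->0 0-p->1 1-p->1 1-p->3
step 2: apply R2 at {0↦3, 1↦1}  → |V|=4 |E|=2  E = 0-p->0 0-p->1
normal form: no rule applies after step 2
NF edges: [(0, 0, 'p'), (0, 1, 'p')]

Answer: p:2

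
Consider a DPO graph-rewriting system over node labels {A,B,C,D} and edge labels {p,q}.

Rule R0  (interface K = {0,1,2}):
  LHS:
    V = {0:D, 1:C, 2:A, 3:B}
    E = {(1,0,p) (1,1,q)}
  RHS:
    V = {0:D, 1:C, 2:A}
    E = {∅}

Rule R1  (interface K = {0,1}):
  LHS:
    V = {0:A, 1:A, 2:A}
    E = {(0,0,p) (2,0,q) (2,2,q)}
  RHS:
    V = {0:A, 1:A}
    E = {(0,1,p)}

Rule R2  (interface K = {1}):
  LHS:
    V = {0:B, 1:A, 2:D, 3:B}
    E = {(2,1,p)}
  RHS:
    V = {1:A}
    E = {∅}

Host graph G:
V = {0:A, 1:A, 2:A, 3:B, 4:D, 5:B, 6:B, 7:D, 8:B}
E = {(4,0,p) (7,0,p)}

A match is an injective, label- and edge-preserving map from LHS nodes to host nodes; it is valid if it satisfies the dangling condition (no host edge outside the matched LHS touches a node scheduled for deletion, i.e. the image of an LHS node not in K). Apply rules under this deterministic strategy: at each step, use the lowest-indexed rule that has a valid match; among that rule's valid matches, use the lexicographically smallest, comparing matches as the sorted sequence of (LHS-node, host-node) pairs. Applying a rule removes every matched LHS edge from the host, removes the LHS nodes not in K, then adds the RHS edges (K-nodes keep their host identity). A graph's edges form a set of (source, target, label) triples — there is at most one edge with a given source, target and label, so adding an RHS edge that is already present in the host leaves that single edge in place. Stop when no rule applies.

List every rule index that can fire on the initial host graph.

R0: no valid match — LHS pattern not found
R1: no valid match — LHS pattern not found
R2: 24 valid matches — {0↦3, 1↦0, 2↦4, 3↦5}, {0↦3, 1↦0, 2↦4, 3↦6}, {0↦3, 1↦0, 2↦4, 3↦8} (+21 more)

Answer: [R2]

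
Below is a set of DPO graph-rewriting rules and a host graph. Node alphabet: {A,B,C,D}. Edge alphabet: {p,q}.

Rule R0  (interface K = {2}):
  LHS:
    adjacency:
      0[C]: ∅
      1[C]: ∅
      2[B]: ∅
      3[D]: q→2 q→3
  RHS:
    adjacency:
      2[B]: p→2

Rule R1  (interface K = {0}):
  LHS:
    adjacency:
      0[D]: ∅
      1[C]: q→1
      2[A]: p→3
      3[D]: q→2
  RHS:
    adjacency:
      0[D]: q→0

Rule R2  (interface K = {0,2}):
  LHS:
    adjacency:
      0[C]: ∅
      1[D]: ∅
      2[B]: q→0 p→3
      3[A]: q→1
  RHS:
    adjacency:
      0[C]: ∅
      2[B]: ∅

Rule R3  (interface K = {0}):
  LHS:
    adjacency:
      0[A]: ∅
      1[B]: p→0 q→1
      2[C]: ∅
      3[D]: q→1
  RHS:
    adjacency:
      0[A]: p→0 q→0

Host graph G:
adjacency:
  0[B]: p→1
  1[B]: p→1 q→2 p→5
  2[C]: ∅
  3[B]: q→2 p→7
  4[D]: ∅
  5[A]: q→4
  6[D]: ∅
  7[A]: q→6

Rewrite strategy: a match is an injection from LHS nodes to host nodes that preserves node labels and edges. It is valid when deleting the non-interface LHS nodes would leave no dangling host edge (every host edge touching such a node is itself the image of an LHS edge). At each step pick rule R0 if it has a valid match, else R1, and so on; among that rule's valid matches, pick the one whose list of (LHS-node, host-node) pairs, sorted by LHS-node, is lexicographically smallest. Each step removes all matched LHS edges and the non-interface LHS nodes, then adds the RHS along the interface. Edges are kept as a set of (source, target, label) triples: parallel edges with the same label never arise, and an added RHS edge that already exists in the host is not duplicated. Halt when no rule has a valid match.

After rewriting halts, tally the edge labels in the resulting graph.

start.  V:8 E:8  edges: 0-p->1 1-p->1 1-q->2 1-p->5 3-q->2 3-p->7 5-q->4 7-q->6
1. fire R2 via {0↦2, 1↦4, 2↦1, 3↦5}  →  V:6 E:5  edges: 0-p->1 1-p->1 3-q->2 3-p->7 7-q->6
2. fire R2 via {0↦2, 1↦6, 2↦3, 3↦7}  →  V:4 E:2  edges: 0-p->1 1-p->1
final graph: no rule applies after step 2
NF edges: [(0, 1, 'p'), (1, 1, 'p')]

Answer: p:2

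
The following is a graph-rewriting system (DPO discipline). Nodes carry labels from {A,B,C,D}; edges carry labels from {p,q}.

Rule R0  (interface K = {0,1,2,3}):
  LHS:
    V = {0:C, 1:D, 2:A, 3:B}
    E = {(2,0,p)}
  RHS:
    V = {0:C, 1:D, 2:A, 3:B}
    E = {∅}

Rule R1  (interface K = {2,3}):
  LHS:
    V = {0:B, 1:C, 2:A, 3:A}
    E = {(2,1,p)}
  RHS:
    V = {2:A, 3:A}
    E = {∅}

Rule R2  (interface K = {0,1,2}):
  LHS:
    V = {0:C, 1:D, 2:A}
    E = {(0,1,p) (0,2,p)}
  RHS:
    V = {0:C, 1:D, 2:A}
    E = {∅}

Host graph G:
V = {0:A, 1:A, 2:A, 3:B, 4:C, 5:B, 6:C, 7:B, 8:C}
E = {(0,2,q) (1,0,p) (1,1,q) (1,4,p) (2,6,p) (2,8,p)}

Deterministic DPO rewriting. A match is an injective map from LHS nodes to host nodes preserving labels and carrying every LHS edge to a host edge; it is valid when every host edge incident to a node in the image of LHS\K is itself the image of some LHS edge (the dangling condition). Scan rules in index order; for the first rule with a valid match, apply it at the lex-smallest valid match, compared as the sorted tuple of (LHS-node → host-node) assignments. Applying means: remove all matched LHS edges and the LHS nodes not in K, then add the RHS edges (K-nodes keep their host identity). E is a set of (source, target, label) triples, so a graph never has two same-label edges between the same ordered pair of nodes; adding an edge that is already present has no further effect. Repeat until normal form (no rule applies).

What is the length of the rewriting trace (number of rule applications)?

start.  V:9 E:6  edges: 0-q->2 1-p->0 1-q->1 1-p->4 2-p->6 2-p->8
1. fire R1 via {0↦3, 1↦4, 2↦1, 3↦0}  →  V:7 E:5  edges: 0-q->2 1-p->0 1-q->1 2-p->6 2-p->8
2. fire R1 via {0↦5, 1↦6, 2↦2, 3↦0}  →  V:5 E:4  edges: 0-q->2 1-p->0 1-q->1 2-p->8
3. fire R1 via {0↦7, 1↦8, 2↦2, 3↦0}  →  V:3 E:3  edges: 0-q->2 1-p->0 1-q->1
halt: no rule applies after step 3

Answer: 3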